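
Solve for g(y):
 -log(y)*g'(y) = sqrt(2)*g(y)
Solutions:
 g(y) = C1*exp(-sqrt(2)*li(y))


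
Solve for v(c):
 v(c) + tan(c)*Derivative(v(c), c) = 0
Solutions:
 v(c) = C1/sin(c)


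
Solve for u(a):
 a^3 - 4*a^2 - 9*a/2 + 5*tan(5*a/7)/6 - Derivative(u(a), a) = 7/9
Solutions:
 u(a) = C1 + a^4/4 - 4*a^3/3 - 9*a^2/4 - 7*a/9 - 7*log(cos(5*a/7))/6


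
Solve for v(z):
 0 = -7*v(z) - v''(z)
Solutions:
 v(z) = C1*sin(sqrt(7)*z) + C2*cos(sqrt(7)*z)


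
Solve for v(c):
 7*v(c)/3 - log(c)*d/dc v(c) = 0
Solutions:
 v(c) = C1*exp(7*li(c)/3)


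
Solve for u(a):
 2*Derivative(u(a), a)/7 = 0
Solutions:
 u(a) = C1


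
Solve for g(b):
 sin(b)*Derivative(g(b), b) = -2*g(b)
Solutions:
 g(b) = C1*(cos(b) + 1)/(cos(b) - 1)


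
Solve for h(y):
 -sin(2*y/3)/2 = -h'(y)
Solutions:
 h(y) = C1 - 3*cos(2*y/3)/4


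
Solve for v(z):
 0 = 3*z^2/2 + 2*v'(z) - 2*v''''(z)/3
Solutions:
 v(z) = C1 + C4*exp(3^(1/3)*z) - z^3/4 + (C2*sin(3^(5/6)*z/2) + C3*cos(3^(5/6)*z/2))*exp(-3^(1/3)*z/2)


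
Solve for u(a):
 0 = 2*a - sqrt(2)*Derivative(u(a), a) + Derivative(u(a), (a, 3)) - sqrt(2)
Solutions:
 u(a) = C1 + C2*exp(-2^(1/4)*a) + C3*exp(2^(1/4)*a) + sqrt(2)*a^2/2 - a


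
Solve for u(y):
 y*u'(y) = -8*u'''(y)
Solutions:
 u(y) = C1 + Integral(C2*airyai(-y/2) + C3*airybi(-y/2), y)


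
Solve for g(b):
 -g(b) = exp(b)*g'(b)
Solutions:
 g(b) = C1*exp(exp(-b))


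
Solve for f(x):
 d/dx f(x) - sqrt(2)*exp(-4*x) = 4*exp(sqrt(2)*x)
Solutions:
 f(x) = C1 + 2*sqrt(2)*exp(sqrt(2)*x) - sqrt(2)*exp(-4*x)/4


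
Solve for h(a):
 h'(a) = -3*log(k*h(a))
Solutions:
 li(k*h(a))/k = C1 - 3*a


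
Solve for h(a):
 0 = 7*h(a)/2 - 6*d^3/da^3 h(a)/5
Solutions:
 h(a) = C3*exp(630^(1/3)*a/6) + (C1*sin(3^(1/6)*70^(1/3)*a/4) + C2*cos(3^(1/6)*70^(1/3)*a/4))*exp(-630^(1/3)*a/12)


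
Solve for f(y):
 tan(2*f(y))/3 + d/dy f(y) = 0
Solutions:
 f(y) = -asin(C1*exp(-2*y/3))/2 + pi/2
 f(y) = asin(C1*exp(-2*y/3))/2


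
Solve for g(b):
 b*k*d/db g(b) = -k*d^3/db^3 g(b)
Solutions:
 g(b) = C1 + Integral(C2*airyai(-b) + C3*airybi(-b), b)


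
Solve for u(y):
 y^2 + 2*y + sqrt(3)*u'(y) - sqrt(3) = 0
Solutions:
 u(y) = C1 - sqrt(3)*y^3/9 - sqrt(3)*y^2/3 + y


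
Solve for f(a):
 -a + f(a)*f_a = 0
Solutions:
 f(a) = -sqrt(C1 + a^2)
 f(a) = sqrt(C1 + a^2)


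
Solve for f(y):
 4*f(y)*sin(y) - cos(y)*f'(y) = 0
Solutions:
 f(y) = C1/cos(y)^4


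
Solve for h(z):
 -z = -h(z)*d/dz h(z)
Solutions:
 h(z) = -sqrt(C1 + z^2)
 h(z) = sqrt(C1 + z^2)


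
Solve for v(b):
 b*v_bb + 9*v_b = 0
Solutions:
 v(b) = C1 + C2/b^8


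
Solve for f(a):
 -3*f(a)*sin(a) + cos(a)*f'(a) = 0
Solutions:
 f(a) = C1/cos(a)^3


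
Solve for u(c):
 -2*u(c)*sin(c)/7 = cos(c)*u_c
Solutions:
 u(c) = C1*cos(c)^(2/7)


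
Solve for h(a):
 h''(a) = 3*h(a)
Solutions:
 h(a) = C1*exp(-sqrt(3)*a) + C2*exp(sqrt(3)*a)


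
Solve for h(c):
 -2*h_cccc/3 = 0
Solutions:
 h(c) = C1 + C2*c + C3*c^2 + C4*c^3


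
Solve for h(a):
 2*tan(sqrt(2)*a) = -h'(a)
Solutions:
 h(a) = C1 + sqrt(2)*log(cos(sqrt(2)*a))


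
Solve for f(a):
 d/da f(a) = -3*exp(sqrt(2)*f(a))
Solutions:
 f(a) = sqrt(2)*(2*log(1/(C1 + 3*a)) - log(2))/4


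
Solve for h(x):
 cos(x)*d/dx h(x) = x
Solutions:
 h(x) = C1 + Integral(x/cos(x), x)


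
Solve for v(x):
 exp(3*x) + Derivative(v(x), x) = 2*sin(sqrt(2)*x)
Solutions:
 v(x) = C1 - exp(3*x)/3 - sqrt(2)*cos(sqrt(2)*x)


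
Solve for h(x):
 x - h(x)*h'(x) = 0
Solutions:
 h(x) = -sqrt(C1 + x^2)
 h(x) = sqrt(C1 + x^2)


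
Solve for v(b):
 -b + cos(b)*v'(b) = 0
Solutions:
 v(b) = C1 + Integral(b/cos(b), b)


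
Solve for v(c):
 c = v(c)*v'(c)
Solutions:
 v(c) = -sqrt(C1 + c^2)
 v(c) = sqrt(C1 + c^2)


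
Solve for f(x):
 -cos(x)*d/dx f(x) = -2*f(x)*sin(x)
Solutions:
 f(x) = C1/cos(x)^2


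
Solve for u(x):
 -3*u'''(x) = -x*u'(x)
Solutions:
 u(x) = C1 + Integral(C2*airyai(3^(2/3)*x/3) + C3*airybi(3^(2/3)*x/3), x)


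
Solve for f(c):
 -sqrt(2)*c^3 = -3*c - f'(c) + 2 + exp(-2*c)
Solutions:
 f(c) = C1 + sqrt(2)*c^4/4 - 3*c^2/2 + 2*c - exp(-2*c)/2


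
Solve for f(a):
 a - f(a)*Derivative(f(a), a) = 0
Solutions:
 f(a) = -sqrt(C1 + a^2)
 f(a) = sqrt(C1 + a^2)


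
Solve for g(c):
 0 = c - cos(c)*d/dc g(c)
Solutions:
 g(c) = C1 + Integral(c/cos(c), c)


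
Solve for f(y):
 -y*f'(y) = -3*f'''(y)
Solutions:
 f(y) = C1 + Integral(C2*airyai(3^(2/3)*y/3) + C3*airybi(3^(2/3)*y/3), y)


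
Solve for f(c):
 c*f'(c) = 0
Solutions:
 f(c) = C1


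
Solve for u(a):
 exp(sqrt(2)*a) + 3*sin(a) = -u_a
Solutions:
 u(a) = C1 - sqrt(2)*exp(sqrt(2)*a)/2 + 3*cos(a)


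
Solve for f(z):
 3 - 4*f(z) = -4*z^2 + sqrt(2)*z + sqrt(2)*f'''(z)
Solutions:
 f(z) = C3*exp(-sqrt(2)*z) + z^2 - sqrt(2)*z/4 + (C1*sin(sqrt(6)*z/2) + C2*cos(sqrt(6)*z/2))*exp(sqrt(2)*z/2) + 3/4


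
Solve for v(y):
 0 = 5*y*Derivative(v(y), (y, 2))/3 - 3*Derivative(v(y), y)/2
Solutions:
 v(y) = C1 + C2*y^(19/10)


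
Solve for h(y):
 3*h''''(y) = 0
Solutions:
 h(y) = C1 + C2*y + C3*y^2 + C4*y^3


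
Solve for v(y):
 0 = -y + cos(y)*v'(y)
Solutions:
 v(y) = C1 + Integral(y/cos(y), y)


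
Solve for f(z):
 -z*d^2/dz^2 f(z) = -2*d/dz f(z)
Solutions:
 f(z) = C1 + C2*z^3


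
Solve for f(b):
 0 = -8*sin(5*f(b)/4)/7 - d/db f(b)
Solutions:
 8*b/7 + 2*log(cos(5*f(b)/4) - 1)/5 - 2*log(cos(5*f(b)/4) + 1)/5 = C1


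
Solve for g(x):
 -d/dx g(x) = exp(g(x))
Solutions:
 g(x) = log(1/(C1 + x))


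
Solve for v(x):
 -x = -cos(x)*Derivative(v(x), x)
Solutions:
 v(x) = C1 + Integral(x/cos(x), x)


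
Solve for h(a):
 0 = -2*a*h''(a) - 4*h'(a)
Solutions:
 h(a) = C1 + C2/a


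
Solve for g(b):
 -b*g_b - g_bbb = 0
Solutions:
 g(b) = C1 + Integral(C2*airyai(-b) + C3*airybi(-b), b)


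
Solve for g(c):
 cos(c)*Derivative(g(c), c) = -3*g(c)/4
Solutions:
 g(c) = C1*(sin(c) - 1)^(3/8)/(sin(c) + 1)^(3/8)


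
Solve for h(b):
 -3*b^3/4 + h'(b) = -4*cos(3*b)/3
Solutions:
 h(b) = C1 + 3*b^4/16 - 4*sin(3*b)/9


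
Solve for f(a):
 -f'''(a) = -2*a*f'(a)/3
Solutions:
 f(a) = C1 + Integral(C2*airyai(2^(1/3)*3^(2/3)*a/3) + C3*airybi(2^(1/3)*3^(2/3)*a/3), a)


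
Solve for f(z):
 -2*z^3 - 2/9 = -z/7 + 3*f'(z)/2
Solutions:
 f(z) = C1 - z^4/3 + z^2/21 - 4*z/27


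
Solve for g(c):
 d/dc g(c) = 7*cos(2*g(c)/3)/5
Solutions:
 -7*c/5 - 3*log(sin(2*g(c)/3) - 1)/4 + 3*log(sin(2*g(c)/3) + 1)/4 = C1


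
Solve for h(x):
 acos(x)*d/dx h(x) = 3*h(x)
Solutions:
 h(x) = C1*exp(3*Integral(1/acos(x), x))


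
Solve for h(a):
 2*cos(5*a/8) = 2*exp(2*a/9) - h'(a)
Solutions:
 h(a) = C1 + 9*exp(2*a/9) - 16*sin(5*a/8)/5


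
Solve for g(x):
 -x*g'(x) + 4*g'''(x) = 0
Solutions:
 g(x) = C1 + Integral(C2*airyai(2^(1/3)*x/2) + C3*airybi(2^(1/3)*x/2), x)


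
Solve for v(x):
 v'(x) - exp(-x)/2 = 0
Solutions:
 v(x) = C1 - exp(-x)/2


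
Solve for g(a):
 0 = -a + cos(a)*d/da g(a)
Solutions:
 g(a) = C1 + Integral(a/cos(a), a)


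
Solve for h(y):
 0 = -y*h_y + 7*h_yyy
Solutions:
 h(y) = C1 + Integral(C2*airyai(7^(2/3)*y/7) + C3*airybi(7^(2/3)*y/7), y)


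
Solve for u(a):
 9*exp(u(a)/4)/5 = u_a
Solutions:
 u(a) = 4*log(-1/(C1 + 9*a)) + 4*log(20)


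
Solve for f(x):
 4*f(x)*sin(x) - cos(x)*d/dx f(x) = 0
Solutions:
 f(x) = C1/cos(x)^4


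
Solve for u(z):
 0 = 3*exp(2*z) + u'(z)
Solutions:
 u(z) = C1 - 3*exp(2*z)/2


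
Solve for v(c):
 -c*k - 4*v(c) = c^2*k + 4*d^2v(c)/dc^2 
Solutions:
 v(c) = C1*sin(c) + C2*cos(c) - c^2*k/4 - c*k/4 + k/2


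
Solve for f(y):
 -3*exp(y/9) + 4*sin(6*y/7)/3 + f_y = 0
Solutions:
 f(y) = C1 + 27*exp(y/9) + 14*cos(6*y/7)/9


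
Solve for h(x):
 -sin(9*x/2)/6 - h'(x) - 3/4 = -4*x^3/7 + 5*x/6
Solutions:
 h(x) = C1 + x^4/7 - 5*x^2/12 - 3*x/4 + cos(9*x/2)/27


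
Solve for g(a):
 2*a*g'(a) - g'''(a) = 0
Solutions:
 g(a) = C1 + Integral(C2*airyai(2^(1/3)*a) + C3*airybi(2^(1/3)*a), a)


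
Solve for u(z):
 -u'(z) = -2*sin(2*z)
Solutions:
 u(z) = C1 - cos(2*z)


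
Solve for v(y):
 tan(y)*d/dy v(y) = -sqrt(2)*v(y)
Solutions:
 v(y) = C1/sin(y)^(sqrt(2))


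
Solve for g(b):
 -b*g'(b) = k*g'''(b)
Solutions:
 g(b) = C1 + Integral(C2*airyai(b*(-1/k)^(1/3)) + C3*airybi(b*(-1/k)^(1/3)), b)


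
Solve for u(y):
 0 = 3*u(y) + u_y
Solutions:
 u(y) = C1*exp(-3*y)


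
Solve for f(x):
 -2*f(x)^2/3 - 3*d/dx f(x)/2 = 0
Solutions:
 f(x) = 9/(C1 + 4*x)


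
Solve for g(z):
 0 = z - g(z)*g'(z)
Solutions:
 g(z) = -sqrt(C1 + z^2)
 g(z) = sqrt(C1 + z^2)


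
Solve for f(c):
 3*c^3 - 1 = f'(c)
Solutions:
 f(c) = C1 + 3*c^4/4 - c


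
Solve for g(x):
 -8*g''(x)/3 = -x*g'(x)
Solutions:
 g(x) = C1 + C2*erfi(sqrt(3)*x/4)


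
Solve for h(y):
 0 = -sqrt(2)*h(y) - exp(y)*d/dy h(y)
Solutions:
 h(y) = C1*exp(sqrt(2)*exp(-y))


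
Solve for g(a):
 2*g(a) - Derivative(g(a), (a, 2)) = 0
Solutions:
 g(a) = C1*exp(-sqrt(2)*a) + C2*exp(sqrt(2)*a)


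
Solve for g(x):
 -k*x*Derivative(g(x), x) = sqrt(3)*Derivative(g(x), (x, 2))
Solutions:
 g(x) = Piecewise((-sqrt(2)*3^(1/4)*sqrt(pi)*C1*erf(sqrt(2)*3^(3/4)*sqrt(k)*x/6)/(2*sqrt(k)) - C2, (k > 0) | (k < 0)), (-C1*x - C2, True))


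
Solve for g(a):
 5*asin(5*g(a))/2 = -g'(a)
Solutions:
 Integral(1/asin(5*_y), (_y, g(a))) = C1 - 5*a/2


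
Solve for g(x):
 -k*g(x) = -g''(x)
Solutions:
 g(x) = C1*exp(-sqrt(k)*x) + C2*exp(sqrt(k)*x)


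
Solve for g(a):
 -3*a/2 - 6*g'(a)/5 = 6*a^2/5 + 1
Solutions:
 g(a) = C1 - a^3/3 - 5*a^2/8 - 5*a/6


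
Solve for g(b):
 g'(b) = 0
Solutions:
 g(b) = C1


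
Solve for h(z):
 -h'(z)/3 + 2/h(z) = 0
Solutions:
 h(z) = -sqrt(C1 + 12*z)
 h(z) = sqrt(C1 + 12*z)


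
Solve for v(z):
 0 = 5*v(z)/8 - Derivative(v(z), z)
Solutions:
 v(z) = C1*exp(5*z/8)


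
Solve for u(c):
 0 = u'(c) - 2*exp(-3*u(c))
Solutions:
 u(c) = log(C1 + 6*c)/3
 u(c) = log((-3^(1/3) - 3^(5/6)*I)*(C1 + 2*c)^(1/3)/2)
 u(c) = log((-3^(1/3) + 3^(5/6)*I)*(C1 + 2*c)^(1/3)/2)


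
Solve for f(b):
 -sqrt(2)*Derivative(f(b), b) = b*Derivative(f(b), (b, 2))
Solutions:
 f(b) = C1 + C2*b^(1 - sqrt(2))


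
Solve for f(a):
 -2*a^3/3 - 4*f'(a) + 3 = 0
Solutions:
 f(a) = C1 - a^4/24 + 3*a/4


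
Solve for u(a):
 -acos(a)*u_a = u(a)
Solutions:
 u(a) = C1*exp(-Integral(1/acos(a), a))


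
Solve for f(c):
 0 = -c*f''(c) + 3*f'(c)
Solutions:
 f(c) = C1 + C2*c^4


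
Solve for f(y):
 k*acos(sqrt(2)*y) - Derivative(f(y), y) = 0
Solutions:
 f(y) = C1 + k*(y*acos(sqrt(2)*y) - sqrt(2)*sqrt(1 - 2*y^2)/2)


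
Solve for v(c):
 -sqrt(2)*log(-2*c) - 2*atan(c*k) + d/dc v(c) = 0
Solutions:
 v(c) = C1 + sqrt(2)*c*(log(-c) - 1) + sqrt(2)*c*log(2) + 2*Piecewise((c*atan(c*k) - log(c^2*k^2 + 1)/(2*k), Ne(k, 0)), (0, True))


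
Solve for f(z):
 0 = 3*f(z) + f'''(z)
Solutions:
 f(z) = C3*exp(-3^(1/3)*z) + (C1*sin(3^(5/6)*z/2) + C2*cos(3^(5/6)*z/2))*exp(3^(1/3)*z/2)


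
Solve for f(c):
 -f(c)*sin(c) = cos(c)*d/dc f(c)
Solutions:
 f(c) = C1*cos(c)


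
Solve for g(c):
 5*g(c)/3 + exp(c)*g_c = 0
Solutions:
 g(c) = C1*exp(5*exp(-c)/3)


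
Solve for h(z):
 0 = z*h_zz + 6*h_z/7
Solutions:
 h(z) = C1 + C2*z^(1/7)


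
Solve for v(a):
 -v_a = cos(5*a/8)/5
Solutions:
 v(a) = C1 - 8*sin(5*a/8)/25


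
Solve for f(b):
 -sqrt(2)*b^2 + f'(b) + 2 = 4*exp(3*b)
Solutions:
 f(b) = C1 + sqrt(2)*b^3/3 - 2*b + 4*exp(3*b)/3


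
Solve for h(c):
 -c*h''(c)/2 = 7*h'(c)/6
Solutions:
 h(c) = C1 + C2/c^(4/3)


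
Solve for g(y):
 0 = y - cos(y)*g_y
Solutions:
 g(y) = C1 + Integral(y/cos(y), y)


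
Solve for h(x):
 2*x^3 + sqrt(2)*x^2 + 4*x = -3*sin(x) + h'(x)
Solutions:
 h(x) = C1 + x^4/2 + sqrt(2)*x^3/3 + 2*x^2 - 3*cos(x)


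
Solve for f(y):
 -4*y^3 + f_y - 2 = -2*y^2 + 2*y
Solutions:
 f(y) = C1 + y^4 - 2*y^3/3 + y^2 + 2*y


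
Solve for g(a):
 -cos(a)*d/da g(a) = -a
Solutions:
 g(a) = C1 + Integral(a/cos(a), a)


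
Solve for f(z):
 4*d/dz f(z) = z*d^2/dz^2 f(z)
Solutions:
 f(z) = C1 + C2*z^5


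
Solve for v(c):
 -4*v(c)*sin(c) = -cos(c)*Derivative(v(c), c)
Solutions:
 v(c) = C1/cos(c)^4


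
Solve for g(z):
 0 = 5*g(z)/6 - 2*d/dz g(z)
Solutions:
 g(z) = C1*exp(5*z/12)


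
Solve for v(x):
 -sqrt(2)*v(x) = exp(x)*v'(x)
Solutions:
 v(x) = C1*exp(sqrt(2)*exp(-x))


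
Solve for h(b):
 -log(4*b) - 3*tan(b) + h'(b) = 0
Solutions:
 h(b) = C1 + b*log(b) - b + 2*b*log(2) - 3*log(cos(b))


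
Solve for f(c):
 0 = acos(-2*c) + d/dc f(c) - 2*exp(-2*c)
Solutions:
 f(c) = C1 - c*acos(-2*c) - sqrt(1 - 4*c^2)/2 - exp(-2*c)


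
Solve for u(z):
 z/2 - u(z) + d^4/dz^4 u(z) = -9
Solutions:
 u(z) = C1*exp(-z) + C2*exp(z) + C3*sin(z) + C4*cos(z) + z/2 + 9


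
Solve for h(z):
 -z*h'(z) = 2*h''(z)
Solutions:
 h(z) = C1 + C2*erf(z/2)


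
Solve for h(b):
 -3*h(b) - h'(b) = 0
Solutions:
 h(b) = C1*exp(-3*b)


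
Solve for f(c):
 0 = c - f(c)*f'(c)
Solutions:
 f(c) = -sqrt(C1 + c^2)
 f(c) = sqrt(C1 + c^2)


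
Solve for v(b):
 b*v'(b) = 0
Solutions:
 v(b) = C1


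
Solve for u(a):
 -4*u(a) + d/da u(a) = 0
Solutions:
 u(a) = C1*exp(4*a)


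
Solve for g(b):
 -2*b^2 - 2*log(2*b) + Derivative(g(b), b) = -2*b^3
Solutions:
 g(b) = C1 - b^4/2 + 2*b^3/3 + 2*b*log(b) - 2*b + b*log(4)


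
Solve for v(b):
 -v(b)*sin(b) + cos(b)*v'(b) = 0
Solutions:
 v(b) = C1/cos(b)


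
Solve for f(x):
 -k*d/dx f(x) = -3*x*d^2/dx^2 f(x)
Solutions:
 f(x) = C1 + x^(re(k)/3 + 1)*(C2*sin(log(x)*Abs(im(k))/3) + C3*cos(log(x)*im(k)/3))


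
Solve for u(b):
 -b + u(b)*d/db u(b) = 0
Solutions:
 u(b) = -sqrt(C1 + b^2)
 u(b) = sqrt(C1 + b^2)


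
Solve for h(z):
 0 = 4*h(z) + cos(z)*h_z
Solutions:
 h(z) = C1*(sin(z)^2 - 2*sin(z) + 1)/(sin(z)^2 + 2*sin(z) + 1)


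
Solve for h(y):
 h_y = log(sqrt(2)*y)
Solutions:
 h(y) = C1 + y*log(y) - y + y*log(2)/2


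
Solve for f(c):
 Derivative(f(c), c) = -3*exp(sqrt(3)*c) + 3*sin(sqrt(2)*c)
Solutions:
 f(c) = C1 - sqrt(3)*exp(sqrt(3)*c) - 3*sqrt(2)*cos(sqrt(2)*c)/2


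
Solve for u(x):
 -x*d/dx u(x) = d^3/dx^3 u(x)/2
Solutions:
 u(x) = C1 + Integral(C2*airyai(-2^(1/3)*x) + C3*airybi(-2^(1/3)*x), x)


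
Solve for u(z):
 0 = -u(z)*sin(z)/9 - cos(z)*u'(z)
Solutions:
 u(z) = C1*cos(z)^(1/9)


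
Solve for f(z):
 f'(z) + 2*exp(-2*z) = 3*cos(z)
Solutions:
 f(z) = C1 + 3*sin(z) + exp(-2*z)


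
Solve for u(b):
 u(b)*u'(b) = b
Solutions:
 u(b) = -sqrt(C1 + b^2)
 u(b) = sqrt(C1 + b^2)


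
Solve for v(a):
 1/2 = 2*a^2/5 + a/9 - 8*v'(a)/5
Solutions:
 v(a) = C1 + a^3/12 + 5*a^2/144 - 5*a/16


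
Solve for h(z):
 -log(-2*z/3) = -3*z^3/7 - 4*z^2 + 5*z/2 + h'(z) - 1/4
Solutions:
 h(z) = C1 + 3*z^4/28 + 4*z^3/3 - 5*z^2/4 - z*log(-z) + z*(-log(2) + log(3) + 5/4)


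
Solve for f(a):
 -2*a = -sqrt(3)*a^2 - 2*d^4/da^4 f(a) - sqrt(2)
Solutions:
 f(a) = C1 + C2*a + C3*a^2 + C4*a^3 - sqrt(3)*a^6/720 + a^5/120 - sqrt(2)*a^4/48


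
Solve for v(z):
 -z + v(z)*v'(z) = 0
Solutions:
 v(z) = -sqrt(C1 + z^2)
 v(z) = sqrt(C1 + z^2)


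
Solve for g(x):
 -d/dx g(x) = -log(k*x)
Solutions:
 g(x) = C1 + x*log(k*x) - x


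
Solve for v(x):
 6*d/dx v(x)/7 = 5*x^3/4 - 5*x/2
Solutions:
 v(x) = C1 + 35*x^4/96 - 35*x^2/24


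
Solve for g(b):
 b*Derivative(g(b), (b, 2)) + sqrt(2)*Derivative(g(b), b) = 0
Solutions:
 g(b) = C1 + C2*b^(1 - sqrt(2))


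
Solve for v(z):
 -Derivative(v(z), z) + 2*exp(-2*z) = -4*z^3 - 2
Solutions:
 v(z) = C1 + z^4 + 2*z - exp(-2*z)


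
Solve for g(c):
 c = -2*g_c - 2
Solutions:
 g(c) = C1 - c^2/4 - c


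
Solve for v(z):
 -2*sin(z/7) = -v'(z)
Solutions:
 v(z) = C1 - 14*cos(z/7)


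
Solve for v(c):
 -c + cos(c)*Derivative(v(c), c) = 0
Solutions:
 v(c) = C1 + Integral(c/cos(c), c)


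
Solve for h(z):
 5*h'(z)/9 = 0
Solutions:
 h(z) = C1


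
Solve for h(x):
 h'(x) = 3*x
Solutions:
 h(x) = C1 + 3*x^2/2


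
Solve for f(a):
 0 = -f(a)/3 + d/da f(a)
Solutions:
 f(a) = C1*exp(a/3)


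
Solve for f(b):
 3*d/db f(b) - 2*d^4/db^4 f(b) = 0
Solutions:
 f(b) = C1 + C4*exp(2^(2/3)*3^(1/3)*b/2) + (C2*sin(2^(2/3)*3^(5/6)*b/4) + C3*cos(2^(2/3)*3^(5/6)*b/4))*exp(-2^(2/3)*3^(1/3)*b/4)


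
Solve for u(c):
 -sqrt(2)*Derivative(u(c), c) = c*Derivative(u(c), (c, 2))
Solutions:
 u(c) = C1 + C2*c^(1 - sqrt(2))


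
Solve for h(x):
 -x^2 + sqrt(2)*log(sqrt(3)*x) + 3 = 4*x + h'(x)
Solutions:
 h(x) = C1 - x^3/3 - 2*x^2 + sqrt(2)*x*log(x) - sqrt(2)*x + sqrt(2)*x*log(3)/2 + 3*x


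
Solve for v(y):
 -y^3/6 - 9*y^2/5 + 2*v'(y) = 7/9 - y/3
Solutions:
 v(y) = C1 + y^4/48 + 3*y^3/10 - y^2/12 + 7*y/18


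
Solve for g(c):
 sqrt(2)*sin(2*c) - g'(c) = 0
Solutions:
 g(c) = C1 - sqrt(2)*cos(2*c)/2


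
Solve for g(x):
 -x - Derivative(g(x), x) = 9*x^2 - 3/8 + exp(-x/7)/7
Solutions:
 g(x) = C1 - 3*x^3 - x^2/2 + 3*x/8 + exp(-x/7)


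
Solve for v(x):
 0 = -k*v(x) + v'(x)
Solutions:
 v(x) = C1*exp(k*x)


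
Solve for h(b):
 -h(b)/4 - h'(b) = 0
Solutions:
 h(b) = C1*exp(-b/4)


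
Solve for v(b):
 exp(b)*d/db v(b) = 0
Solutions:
 v(b) = C1


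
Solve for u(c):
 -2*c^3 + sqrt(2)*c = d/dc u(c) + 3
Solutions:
 u(c) = C1 - c^4/2 + sqrt(2)*c^2/2 - 3*c


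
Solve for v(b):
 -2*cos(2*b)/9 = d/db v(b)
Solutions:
 v(b) = C1 - sin(2*b)/9


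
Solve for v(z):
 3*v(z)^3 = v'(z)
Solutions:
 v(z) = -sqrt(2)*sqrt(-1/(C1 + 3*z))/2
 v(z) = sqrt(2)*sqrt(-1/(C1 + 3*z))/2


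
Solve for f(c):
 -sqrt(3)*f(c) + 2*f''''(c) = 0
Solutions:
 f(c) = C1*exp(-2^(3/4)*3^(1/8)*c/2) + C2*exp(2^(3/4)*3^(1/8)*c/2) + C3*sin(2^(3/4)*3^(1/8)*c/2) + C4*cos(2^(3/4)*3^(1/8)*c/2)


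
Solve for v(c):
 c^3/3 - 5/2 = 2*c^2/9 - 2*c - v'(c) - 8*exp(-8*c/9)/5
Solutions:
 v(c) = C1 - c^4/12 + 2*c^3/27 - c^2 + 5*c/2 + 9*exp(-8*c/9)/5


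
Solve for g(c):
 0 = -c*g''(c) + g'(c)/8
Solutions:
 g(c) = C1 + C2*c^(9/8)


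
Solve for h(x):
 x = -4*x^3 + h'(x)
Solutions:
 h(x) = C1 + x^4 + x^2/2


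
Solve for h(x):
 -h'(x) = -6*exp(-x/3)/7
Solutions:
 h(x) = C1 - 18*exp(-x/3)/7


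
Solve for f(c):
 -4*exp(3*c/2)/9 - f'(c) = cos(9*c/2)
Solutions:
 f(c) = C1 - 8*exp(3*c/2)/27 - 2*sin(9*c/2)/9


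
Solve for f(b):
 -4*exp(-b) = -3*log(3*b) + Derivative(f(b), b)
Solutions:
 f(b) = C1 + 3*b*log(b) + 3*b*(-1 + log(3)) + 4*exp(-b)


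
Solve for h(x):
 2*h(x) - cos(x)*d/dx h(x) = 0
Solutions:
 h(x) = C1*(sin(x) + 1)/(sin(x) - 1)


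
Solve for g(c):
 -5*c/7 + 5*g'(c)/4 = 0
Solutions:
 g(c) = C1 + 2*c^2/7


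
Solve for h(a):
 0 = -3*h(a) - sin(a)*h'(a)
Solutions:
 h(a) = C1*(cos(a) + 1)^(3/2)/(cos(a) - 1)^(3/2)


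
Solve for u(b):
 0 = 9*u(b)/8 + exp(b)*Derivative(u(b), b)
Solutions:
 u(b) = C1*exp(9*exp(-b)/8)


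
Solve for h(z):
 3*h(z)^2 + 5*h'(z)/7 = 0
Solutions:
 h(z) = 5/(C1 + 21*z)


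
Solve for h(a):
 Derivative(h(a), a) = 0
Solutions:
 h(a) = C1


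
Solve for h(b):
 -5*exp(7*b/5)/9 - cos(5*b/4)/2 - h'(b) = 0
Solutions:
 h(b) = C1 - 25*exp(7*b/5)/63 - 2*sin(5*b/4)/5


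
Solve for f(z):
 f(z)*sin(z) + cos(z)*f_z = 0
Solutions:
 f(z) = C1*cos(z)


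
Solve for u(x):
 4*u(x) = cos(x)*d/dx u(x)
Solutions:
 u(x) = C1*(sin(x)^2 + 2*sin(x) + 1)/(sin(x)^2 - 2*sin(x) + 1)


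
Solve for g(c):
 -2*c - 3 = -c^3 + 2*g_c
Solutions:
 g(c) = C1 + c^4/8 - c^2/2 - 3*c/2


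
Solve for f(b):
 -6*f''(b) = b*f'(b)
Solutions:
 f(b) = C1 + C2*erf(sqrt(3)*b/6)


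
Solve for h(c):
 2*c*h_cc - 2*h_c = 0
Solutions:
 h(c) = C1 + C2*c^2


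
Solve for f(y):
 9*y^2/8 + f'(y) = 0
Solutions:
 f(y) = C1 - 3*y^3/8


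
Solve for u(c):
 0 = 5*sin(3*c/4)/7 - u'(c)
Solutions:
 u(c) = C1 - 20*cos(3*c/4)/21


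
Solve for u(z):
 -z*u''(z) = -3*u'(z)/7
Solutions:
 u(z) = C1 + C2*z^(10/7)


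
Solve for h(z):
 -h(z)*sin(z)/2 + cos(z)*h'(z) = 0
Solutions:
 h(z) = C1/sqrt(cos(z))


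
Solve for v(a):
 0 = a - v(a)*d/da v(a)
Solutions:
 v(a) = -sqrt(C1 + a^2)
 v(a) = sqrt(C1 + a^2)


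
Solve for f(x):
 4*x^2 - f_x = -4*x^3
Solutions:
 f(x) = C1 + x^4 + 4*x^3/3


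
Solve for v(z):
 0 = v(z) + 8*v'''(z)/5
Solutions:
 v(z) = C3*exp(-5^(1/3)*z/2) + (C1*sin(sqrt(3)*5^(1/3)*z/4) + C2*cos(sqrt(3)*5^(1/3)*z/4))*exp(5^(1/3)*z/4)


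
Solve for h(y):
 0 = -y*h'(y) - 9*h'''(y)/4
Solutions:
 h(y) = C1 + Integral(C2*airyai(-2^(2/3)*3^(1/3)*y/3) + C3*airybi(-2^(2/3)*3^(1/3)*y/3), y)


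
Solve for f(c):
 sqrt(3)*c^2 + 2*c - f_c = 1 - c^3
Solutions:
 f(c) = C1 + c^4/4 + sqrt(3)*c^3/3 + c^2 - c


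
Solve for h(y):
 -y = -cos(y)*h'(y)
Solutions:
 h(y) = C1 + Integral(y/cos(y), y)


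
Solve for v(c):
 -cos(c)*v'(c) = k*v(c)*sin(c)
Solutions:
 v(c) = C1*exp(k*log(cos(c)))


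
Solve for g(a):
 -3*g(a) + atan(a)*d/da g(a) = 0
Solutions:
 g(a) = C1*exp(3*Integral(1/atan(a), a))


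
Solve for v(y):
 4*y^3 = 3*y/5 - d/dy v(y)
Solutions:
 v(y) = C1 - y^4 + 3*y^2/10


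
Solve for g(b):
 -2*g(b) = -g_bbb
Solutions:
 g(b) = C3*exp(2^(1/3)*b) + (C1*sin(2^(1/3)*sqrt(3)*b/2) + C2*cos(2^(1/3)*sqrt(3)*b/2))*exp(-2^(1/3)*b/2)


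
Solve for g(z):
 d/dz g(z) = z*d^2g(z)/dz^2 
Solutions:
 g(z) = C1 + C2*z^2


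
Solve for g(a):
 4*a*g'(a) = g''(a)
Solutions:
 g(a) = C1 + C2*erfi(sqrt(2)*a)


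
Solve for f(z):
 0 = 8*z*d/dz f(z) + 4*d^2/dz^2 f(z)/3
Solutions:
 f(z) = C1 + C2*erf(sqrt(3)*z)


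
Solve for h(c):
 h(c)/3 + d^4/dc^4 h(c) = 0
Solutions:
 h(c) = (C1*sin(sqrt(2)*3^(3/4)*c/6) + C2*cos(sqrt(2)*3^(3/4)*c/6))*exp(-sqrt(2)*3^(3/4)*c/6) + (C3*sin(sqrt(2)*3^(3/4)*c/6) + C4*cos(sqrt(2)*3^(3/4)*c/6))*exp(sqrt(2)*3^(3/4)*c/6)


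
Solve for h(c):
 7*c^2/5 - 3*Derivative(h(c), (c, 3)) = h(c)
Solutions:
 h(c) = C3*exp(-3^(2/3)*c/3) + 7*c^2/5 + (C1*sin(3^(1/6)*c/2) + C2*cos(3^(1/6)*c/2))*exp(3^(2/3)*c/6)


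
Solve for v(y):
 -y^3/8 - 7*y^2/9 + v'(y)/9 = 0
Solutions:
 v(y) = C1 + 9*y^4/32 + 7*y^3/3


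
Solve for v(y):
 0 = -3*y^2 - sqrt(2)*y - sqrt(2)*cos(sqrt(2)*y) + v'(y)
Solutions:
 v(y) = C1 + y^3 + sqrt(2)*y^2/2 + sin(sqrt(2)*y)


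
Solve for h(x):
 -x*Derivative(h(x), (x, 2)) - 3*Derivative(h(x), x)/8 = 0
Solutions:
 h(x) = C1 + C2*x^(5/8)


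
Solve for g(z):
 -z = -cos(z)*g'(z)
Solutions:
 g(z) = C1 + Integral(z/cos(z), z)


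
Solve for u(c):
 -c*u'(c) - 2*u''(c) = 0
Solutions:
 u(c) = C1 + C2*erf(c/2)


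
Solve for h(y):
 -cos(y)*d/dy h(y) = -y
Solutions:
 h(y) = C1 + Integral(y/cos(y), y)


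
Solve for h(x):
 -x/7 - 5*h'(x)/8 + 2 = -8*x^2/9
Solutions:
 h(x) = C1 + 64*x^3/135 - 4*x^2/35 + 16*x/5


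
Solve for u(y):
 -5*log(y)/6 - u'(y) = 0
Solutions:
 u(y) = C1 - 5*y*log(y)/6 + 5*y/6


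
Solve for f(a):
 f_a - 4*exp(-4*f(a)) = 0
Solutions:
 f(a) = log(-I*(C1 + 16*a)^(1/4))
 f(a) = log(I*(C1 + 16*a)^(1/4))
 f(a) = log(-(C1 + 16*a)^(1/4))
 f(a) = log(C1 + 16*a)/4


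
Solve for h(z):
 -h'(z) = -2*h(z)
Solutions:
 h(z) = C1*exp(2*z)


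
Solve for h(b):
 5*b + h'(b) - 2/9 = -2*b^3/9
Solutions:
 h(b) = C1 - b^4/18 - 5*b^2/2 + 2*b/9


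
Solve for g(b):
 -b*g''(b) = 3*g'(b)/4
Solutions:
 g(b) = C1 + C2*b^(1/4)


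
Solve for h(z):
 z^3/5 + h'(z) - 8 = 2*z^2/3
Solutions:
 h(z) = C1 - z^4/20 + 2*z^3/9 + 8*z


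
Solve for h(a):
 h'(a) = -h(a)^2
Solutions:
 h(a) = 1/(C1 + a)


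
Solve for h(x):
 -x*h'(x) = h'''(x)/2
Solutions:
 h(x) = C1 + Integral(C2*airyai(-2^(1/3)*x) + C3*airybi(-2^(1/3)*x), x)


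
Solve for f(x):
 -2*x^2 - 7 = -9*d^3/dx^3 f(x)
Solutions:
 f(x) = C1 + C2*x + C3*x^2 + x^5/270 + 7*x^3/54


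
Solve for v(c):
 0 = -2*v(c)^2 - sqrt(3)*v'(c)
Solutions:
 v(c) = 3/(C1 + 2*sqrt(3)*c)


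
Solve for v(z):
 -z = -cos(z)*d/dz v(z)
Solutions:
 v(z) = C1 + Integral(z/cos(z), z)


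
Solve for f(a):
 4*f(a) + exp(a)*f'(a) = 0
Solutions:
 f(a) = C1*exp(4*exp(-a))


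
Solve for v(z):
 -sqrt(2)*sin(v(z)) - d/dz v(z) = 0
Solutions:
 v(z) = -acos((-C1 - exp(2*sqrt(2)*z))/(C1 - exp(2*sqrt(2)*z))) + 2*pi
 v(z) = acos((-C1 - exp(2*sqrt(2)*z))/(C1 - exp(2*sqrt(2)*z)))


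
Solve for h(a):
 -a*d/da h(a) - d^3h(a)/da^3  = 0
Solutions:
 h(a) = C1 + Integral(C2*airyai(-a) + C3*airybi(-a), a)


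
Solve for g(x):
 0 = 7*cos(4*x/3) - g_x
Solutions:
 g(x) = C1 + 21*sin(4*x/3)/4


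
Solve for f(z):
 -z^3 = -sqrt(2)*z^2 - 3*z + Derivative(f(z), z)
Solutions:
 f(z) = C1 - z^4/4 + sqrt(2)*z^3/3 + 3*z^2/2


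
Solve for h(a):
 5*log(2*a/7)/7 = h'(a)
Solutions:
 h(a) = C1 + 5*a*log(a)/7 - 5*a*log(7)/7 - 5*a/7 + 5*a*log(2)/7


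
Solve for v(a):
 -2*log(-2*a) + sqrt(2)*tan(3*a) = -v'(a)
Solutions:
 v(a) = C1 + 2*a*log(-a) - 2*a + 2*a*log(2) + sqrt(2)*log(cos(3*a))/3


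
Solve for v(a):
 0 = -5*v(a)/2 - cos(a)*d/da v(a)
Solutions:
 v(a) = C1*(sin(a) - 1)^(5/4)/(sin(a) + 1)^(5/4)


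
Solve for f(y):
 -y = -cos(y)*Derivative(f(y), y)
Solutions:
 f(y) = C1 + Integral(y/cos(y), y)


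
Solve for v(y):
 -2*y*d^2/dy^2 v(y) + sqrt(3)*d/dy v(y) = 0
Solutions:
 v(y) = C1 + C2*y^(sqrt(3)/2 + 1)


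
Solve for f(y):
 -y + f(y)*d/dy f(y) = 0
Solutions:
 f(y) = -sqrt(C1 + y^2)
 f(y) = sqrt(C1 + y^2)


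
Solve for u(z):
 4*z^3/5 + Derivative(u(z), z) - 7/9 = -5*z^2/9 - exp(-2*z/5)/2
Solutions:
 u(z) = C1 - z^4/5 - 5*z^3/27 + 7*z/9 + 5*exp(-2*z/5)/4


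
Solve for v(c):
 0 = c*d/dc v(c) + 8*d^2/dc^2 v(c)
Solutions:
 v(c) = C1 + C2*erf(c/4)


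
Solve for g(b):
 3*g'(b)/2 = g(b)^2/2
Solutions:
 g(b) = -3/(C1 + b)


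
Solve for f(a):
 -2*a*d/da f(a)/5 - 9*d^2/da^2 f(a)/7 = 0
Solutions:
 f(a) = C1 + C2*erf(sqrt(35)*a/15)


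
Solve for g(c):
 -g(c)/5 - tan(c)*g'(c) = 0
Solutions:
 g(c) = C1/sin(c)^(1/5)


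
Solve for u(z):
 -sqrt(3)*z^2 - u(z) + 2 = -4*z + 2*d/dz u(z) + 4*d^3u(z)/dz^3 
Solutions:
 u(z) = C1*exp(-3^(1/3)*z*(-(9 + sqrt(105))^(1/3) + 2*3^(1/3)/(9 + sqrt(105))^(1/3))/12)*sin(3^(1/6)*z*(6/(9 + sqrt(105))^(1/3) + 3^(2/3)*(9 + sqrt(105))^(1/3))/12) + C2*exp(-3^(1/3)*z*(-(9 + sqrt(105))^(1/3) + 2*3^(1/3)/(9 + sqrt(105))^(1/3))/12)*cos(3^(1/6)*z*(6/(9 + sqrt(105))^(1/3) + 3^(2/3)*(9 + sqrt(105))^(1/3))/12) + C3*exp(3^(1/3)*z*(-(9 + sqrt(105))^(1/3) + 2*3^(1/3)/(9 + sqrt(105))^(1/3))/6) - sqrt(3)*z^2 + 4*z + 4*sqrt(3)*z - 8*sqrt(3) - 6


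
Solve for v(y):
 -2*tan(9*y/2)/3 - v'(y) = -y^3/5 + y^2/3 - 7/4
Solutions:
 v(y) = C1 + y^4/20 - y^3/9 + 7*y/4 + 4*log(cos(9*y/2))/27


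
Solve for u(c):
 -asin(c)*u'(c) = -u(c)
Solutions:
 u(c) = C1*exp(Integral(1/asin(c), c))


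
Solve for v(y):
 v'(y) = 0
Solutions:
 v(y) = C1


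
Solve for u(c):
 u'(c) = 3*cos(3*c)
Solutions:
 u(c) = C1 + sin(3*c)


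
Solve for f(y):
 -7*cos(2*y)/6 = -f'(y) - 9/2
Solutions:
 f(y) = C1 - 9*y/2 + 7*sin(2*y)/12


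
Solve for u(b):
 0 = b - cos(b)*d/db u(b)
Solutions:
 u(b) = C1 + Integral(b/cos(b), b)


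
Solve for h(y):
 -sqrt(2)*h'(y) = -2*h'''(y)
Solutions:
 h(y) = C1 + C2*exp(-2^(3/4)*y/2) + C3*exp(2^(3/4)*y/2)


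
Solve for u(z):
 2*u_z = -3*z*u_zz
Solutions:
 u(z) = C1 + C2*z^(1/3)


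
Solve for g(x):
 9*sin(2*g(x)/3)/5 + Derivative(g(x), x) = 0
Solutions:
 9*x/5 + 3*log(cos(2*g(x)/3) - 1)/4 - 3*log(cos(2*g(x)/3) + 1)/4 = C1


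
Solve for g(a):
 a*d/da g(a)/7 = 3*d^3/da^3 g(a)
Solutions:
 g(a) = C1 + Integral(C2*airyai(21^(2/3)*a/21) + C3*airybi(21^(2/3)*a/21), a)


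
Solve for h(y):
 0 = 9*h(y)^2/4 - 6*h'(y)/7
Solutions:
 h(y) = -8/(C1 + 21*y)


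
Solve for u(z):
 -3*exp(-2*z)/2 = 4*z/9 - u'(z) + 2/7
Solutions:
 u(z) = C1 + 2*z^2/9 + 2*z/7 - 3*exp(-2*z)/4


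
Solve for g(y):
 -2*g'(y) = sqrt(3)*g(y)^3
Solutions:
 g(y) = -sqrt(-1/(C1 - sqrt(3)*y))
 g(y) = sqrt(-1/(C1 - sqrt(3)*y))


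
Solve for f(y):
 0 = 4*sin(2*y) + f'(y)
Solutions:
 f(y) = C1 + 2*cos(2*y)


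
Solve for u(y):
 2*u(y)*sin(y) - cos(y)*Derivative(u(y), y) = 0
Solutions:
 u(y) = C1/cos(y)^2


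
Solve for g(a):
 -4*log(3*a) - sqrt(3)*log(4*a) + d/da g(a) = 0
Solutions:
 g(a) = C1 + sqrt(3)*a*log(a) + 4*a*log(a) - 4*a - sqrt(3)*a + a*log(81*2^(2*sqrt(3)))


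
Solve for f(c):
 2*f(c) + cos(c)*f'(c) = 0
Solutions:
 f(c) = C1*(sin(c) - 1)/(sin(c) + 1)


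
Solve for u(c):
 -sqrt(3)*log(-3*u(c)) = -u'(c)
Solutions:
 -sqrt(3)*Integral(1/(log(-_y) + log(3)), (_y, u(c)))/3 = C1 - c


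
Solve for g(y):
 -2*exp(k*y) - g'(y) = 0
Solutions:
 g(y) = C1 - 2*exp(k*y)/k


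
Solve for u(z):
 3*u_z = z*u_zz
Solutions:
 u(z) = C1 + C2*z^4


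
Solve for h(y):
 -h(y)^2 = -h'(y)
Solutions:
 h(y) = -1/(C1 + y)


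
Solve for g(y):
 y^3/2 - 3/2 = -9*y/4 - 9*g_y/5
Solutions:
 g(y) = C1 - 5*y^4/72 - 5*y^2/8 + 5*y/6


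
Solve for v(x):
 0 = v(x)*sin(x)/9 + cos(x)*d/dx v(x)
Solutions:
 v(x) = C1*cos(x)^(1/9)


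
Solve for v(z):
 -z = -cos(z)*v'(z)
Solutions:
 v(z) = C1 + Integral(z/cos(z), z)


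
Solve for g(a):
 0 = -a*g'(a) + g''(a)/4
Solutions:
 g(a) = C1 + C2*erfi(sqrt(2)*a)


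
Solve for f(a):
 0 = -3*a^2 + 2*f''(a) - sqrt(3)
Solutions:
 f(a) = C1 + C2*a + a^4/8 + sqrt(3)*a^2/4


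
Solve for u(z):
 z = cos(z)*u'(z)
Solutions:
 u(z) = C1 + Integral(z/cos(z), z)


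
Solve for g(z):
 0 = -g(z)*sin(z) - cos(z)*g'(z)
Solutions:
 g(z) = C1*cos(z)


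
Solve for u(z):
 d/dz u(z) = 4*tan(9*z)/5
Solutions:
 u(z) = C1 - 4*log(cos(9*z))/45


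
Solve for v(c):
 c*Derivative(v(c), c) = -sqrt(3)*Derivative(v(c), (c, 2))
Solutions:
 v(c) = C1 + C2*erf(sqrt(2)*3^(3/4)*c/6)


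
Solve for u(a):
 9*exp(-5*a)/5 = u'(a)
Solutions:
 u(a) = C1 - 9*exp(-5*a)/25


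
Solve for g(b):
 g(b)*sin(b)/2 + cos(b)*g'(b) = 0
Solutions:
 g(b) = C1*sqrt(cos(b))


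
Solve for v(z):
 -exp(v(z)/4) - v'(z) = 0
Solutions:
 v(z) = 4*log(1/(C1 + z)) + 8*log(2)


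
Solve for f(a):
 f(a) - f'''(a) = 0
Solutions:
 f(a) = C3*exp(a) + (C1*sin(sqrt(3)*a/2) + C2*cos(sqrt(3)*a/2))*exp(-a/2)


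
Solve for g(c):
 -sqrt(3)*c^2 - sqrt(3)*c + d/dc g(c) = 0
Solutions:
 g(c) = C1 + sqrt(3)*c^3/3 + sqrt(3)*c^2/2


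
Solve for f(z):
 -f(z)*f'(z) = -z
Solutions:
 f(z) = -sqrt(C1 + z^2)
 f(z) = sqrt(C1 + z^2)


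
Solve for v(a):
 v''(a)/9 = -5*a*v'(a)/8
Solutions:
 v(a) = C1 + C2*erf(3*sqrt(5)*a/4)


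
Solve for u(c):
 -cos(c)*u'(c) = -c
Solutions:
 u(c) = C1 + Integral(c/cos(c), c)


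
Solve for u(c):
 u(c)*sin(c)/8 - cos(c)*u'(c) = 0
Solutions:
 u(c) = C1/cos(c)^(1/8)


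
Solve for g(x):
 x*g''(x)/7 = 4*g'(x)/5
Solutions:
 g(x) = C1 + C2*x^(33/5)


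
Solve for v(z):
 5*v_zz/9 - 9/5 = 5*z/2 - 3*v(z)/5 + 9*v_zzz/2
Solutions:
 v(z) = C1*exp(z*(-5^(2/3)*(2187*sqrt(4792969) + 4787969)^(1/3) - 500*5^(1/3)/(2187*sqrt(4792969) + 4787969)^(1/3) + 100)/2430)*sin(sqrt(3)*5^(1/3)*z*(-5^(1/3)*(2187*sqrt(4792969) + 4787969)^(1/3) + 500/(2187*sqrt(4792969) + 4787969)^(1/3))/2430) + C2*exp(z*(-5^(2/3)*(2187*sqrt(4792969) + 4787969)^(1/3) - 500*5^(1/3)/(2187*sqrt(4792969) + 4787969)^(1/3) + 100)/2430)*cos(sqrt(3)*5^(1/3)*z*(-5^(1/3)*(2187*sqrt(4792969) + 4787969)^(1/3) + 500/(2187*sqrt(4792969) + 4787969)^(1/3))/2430) + C3*exp(z*(500*5^(1/3)/(2187*sqrt(4792969) + 4787969)^(1/3) + 50 + 5^(2/3)*(2187*sqrt(4792969) + 4787969)^(1/3))/1215) + 25*z/6 + 3


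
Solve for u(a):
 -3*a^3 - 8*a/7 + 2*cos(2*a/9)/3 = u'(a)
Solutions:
 u(a) = C1 - 3*a^4/4 - 4*a^2/7 + 3*sin(2*a/9)


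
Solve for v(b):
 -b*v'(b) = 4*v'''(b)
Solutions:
 v(b) = C1 + Integral(C2*airyai(-2^(1/3)*b/2) + C3*airybi(-2^(1/3)*b/2), b)


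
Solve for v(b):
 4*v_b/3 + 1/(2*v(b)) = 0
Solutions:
 v(b) = -sqrt(C1 - 3*b)/2
 v(b) = sqrt(C1 - 3*b)/2


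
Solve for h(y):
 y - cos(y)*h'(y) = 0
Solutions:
 h(y) = C1 + Integral(y/cos(y), y)


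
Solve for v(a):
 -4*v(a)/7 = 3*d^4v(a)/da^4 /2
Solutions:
 v(a) = (C1*sin(2^(1/4)*21^(3/4)*a/21) + C2*cos(2^(1/4)*21^(3/4)*a/21))*exp(-2^(1/4)*21^(3/4)*a/21) + (C3*sin(2^(1/4)*21^(3/4)*a/21) + C4*cos(2^(1/4)*21^(3/4)*a/21))*exp(2^(1/4)*21^(3/4)*a/21)


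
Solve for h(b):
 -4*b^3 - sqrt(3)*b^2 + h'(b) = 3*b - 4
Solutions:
 h(b) = C1 + b^4 + sqrt(3)*b^3/3 + 3*b^2/2 - 4*b


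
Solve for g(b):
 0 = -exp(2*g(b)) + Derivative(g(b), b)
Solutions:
 g(b) = log(-sqrt(-1/(C1 + b))) - log(2)/2
 g(b) = log(-1/(C1 + b))/2 - log(2)/2


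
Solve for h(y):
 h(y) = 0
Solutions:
 h(y) = 0


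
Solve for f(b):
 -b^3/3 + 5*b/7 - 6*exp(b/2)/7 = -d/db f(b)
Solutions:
 f(b) = C1 + b^4/12 - 5*b^2/14 + 12*exp(b/2)/7


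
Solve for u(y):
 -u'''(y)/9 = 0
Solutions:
 u(y) = C1 + C2*y + C3*y^2


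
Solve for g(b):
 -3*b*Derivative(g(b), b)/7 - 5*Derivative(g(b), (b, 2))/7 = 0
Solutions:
 g(b) = C1 + C2*erf(sqrt(30)*b/10)


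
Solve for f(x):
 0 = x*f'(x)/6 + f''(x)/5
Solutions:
 f(x) = C1 + C2*erf(sqrt(15)*x/6)


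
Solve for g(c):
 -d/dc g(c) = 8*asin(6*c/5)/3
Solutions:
 g(c) = C1 - 8*c*asin(6*c/5)/3 - 4*sqrt(25 - 36*c^2)/9


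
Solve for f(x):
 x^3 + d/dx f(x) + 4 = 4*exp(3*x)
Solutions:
 f(x) = C1 - x^4/4 - 4*x + 4*exp(3*x)/3


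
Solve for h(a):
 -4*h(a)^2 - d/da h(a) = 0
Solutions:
 h(a) = 1/(C1 + 4*a)


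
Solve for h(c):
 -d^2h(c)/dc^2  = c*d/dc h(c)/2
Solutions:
 h(c) = C1 + C2*erf(c/2)


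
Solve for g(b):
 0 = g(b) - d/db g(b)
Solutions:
 g(b) = C1*exp(b)


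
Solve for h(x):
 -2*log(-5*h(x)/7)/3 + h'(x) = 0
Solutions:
 -3*Integral(1/(log(-_y) - log(7) + log(5)), (_y, h(x)))/2 = C1 - x


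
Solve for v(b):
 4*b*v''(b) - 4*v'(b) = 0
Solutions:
 v(b) = C1 + C2*b^2


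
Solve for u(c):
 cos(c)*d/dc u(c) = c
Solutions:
 u(c) = C1 + Integral(c/cos(c), c)


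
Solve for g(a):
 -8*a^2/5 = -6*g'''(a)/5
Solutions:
 g(a) = C1 + C2*a + C3*a^2 + a^5/45


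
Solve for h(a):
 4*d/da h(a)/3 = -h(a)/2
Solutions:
 h(a) = C1*exp(-3*a/8)


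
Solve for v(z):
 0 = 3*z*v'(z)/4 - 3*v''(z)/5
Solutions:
 v(z) = C1 + C2*erfi(sqrt(10)*z/4)


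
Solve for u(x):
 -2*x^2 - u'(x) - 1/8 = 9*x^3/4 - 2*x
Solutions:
 u(x) = C1 - 9*x^4/16 - 2*x^3/3 + x^2 - x/8


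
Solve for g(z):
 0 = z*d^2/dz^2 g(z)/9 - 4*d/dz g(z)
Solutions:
 g(z) = C1 + C2*z^37


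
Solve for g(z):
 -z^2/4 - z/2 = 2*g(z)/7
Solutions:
 g(z) = 7*z*(-z - 2)/8


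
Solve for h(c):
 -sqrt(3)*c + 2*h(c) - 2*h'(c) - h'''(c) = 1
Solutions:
 h(c) = C1*exp(c*(-3*(1 + sqrt(105)/9)^(1/3) + 2/(1 + sqrt(105)/9)^(1/3))/6)*sin(sqrt(3)*c*(2/(1 + sqrt(105)/9)^(1/3) + 3*(1 + sqrt(105)/9)^(1/3))/6) + C2*exp(c*(-3*(1 + sqrt(105)/9)^(1/3) + 2/(1 + sqrt(105)/9)^(1/3))/6)*cos(sqrt(3)*c*(2/(1 + sqrt(105)/9)^(1/3) + 3*(1 + sqrt(105)/9)^(1/3))/6) + C3*exp(c*(-2/(3*(1 + sqrt(105)/9)^(1/3)) + (1 + sqrt(105)/9)^(1/3))) + sqrt(3)*c/2 + 1/2 + sqrt(3)/2


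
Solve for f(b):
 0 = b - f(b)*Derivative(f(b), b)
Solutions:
 f(b) = -sqrt(C1 + b^2)
 f(b) = sqrt(C1 + b^2)


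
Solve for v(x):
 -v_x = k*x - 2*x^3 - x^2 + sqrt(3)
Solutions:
 v(x) = C1 - k*x^2/2 + x^4/2 + x^3/3 - sqrt(3)*x


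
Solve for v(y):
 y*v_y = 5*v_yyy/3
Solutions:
 v(y) = C1 + Integral(C2*airyai(3^(1/3)*5^(2/3)*y/5) + C3*airybi(3^(1/3)*5^(2/3)*y/5), y)


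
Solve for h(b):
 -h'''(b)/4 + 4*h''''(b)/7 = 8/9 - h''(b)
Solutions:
 h(b) = C1 + C2*b + 4*b^2/9 + (C3*sin(sqrt(1743)*b/32) + C4*cos(sqrt(1743)*b/32))*exp(7*b/32)


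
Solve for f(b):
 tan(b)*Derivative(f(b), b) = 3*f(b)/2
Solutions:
 f(b) = C1*sin(b)^(3/2)


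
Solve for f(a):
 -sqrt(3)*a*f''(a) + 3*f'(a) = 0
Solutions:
 f(a) = C1 + C2*a^(1 + sqrt(3))


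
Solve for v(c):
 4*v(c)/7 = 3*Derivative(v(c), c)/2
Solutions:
 v(c) = C1*exp(8*c/21)


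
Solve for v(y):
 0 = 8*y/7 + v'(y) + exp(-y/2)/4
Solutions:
 v(y) = C1 - 4*y^2/7 + exp(-y/2)/2


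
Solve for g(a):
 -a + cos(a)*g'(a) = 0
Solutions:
 g(a) = C1 + Integral(a/cos(a), a)


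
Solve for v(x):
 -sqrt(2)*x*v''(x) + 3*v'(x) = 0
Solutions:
 v(x) = C1 + C2*x^(1 + 3*sqrt(2)/2)


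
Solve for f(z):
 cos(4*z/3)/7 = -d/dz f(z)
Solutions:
 f(z) = C1 - 3*sin(4*z/3)/28


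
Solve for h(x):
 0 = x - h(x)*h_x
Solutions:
 h(x) = -sqrt(C1 + x^2)
 h(x) = sqrt(C1 + x^2)


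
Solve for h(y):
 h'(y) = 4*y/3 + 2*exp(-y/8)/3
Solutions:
 h(y) = C1 + 2*y^2/3 - 16*exp(-y/8)/3


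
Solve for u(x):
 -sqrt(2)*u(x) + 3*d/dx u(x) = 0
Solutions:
 u(x) = C1*exp(sqrt(2)*x/3)


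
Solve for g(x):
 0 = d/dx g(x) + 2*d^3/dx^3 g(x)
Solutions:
 g(x) = C1 + C2*sin(sqrt(2)*x/2) + C3*cos(sqrt(2)*x/2)


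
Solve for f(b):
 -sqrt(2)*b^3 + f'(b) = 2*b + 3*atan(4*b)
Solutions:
 f(b) = C1 + sqrt(2)*b^4/4 + b^2 + 3*b*atan(4*b) - 3*log(16*b^2 + 1)/8


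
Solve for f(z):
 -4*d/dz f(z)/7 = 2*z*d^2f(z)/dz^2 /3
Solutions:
 f(z) = C1 + C2*z^(1/7)


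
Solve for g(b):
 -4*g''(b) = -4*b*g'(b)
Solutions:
 g(b) = C1 + C2*erfi(sqrt(2)*b/2)


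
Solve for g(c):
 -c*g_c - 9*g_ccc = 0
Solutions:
 g(c) = C1 + Integral(C2*airyai(-3^(1/3)*c/3) + C3*airybi(-3^(1/3)*c/3), c)


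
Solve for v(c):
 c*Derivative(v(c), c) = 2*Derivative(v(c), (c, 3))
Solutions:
 v(c) = C1 + Integral(C2*airyai(2^(2/3)*c/2) + C3*airybi(2^(2/3)*c/2), c)


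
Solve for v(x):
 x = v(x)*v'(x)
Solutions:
 v(x) = -sqrt(C1 + x^2)
 v(x) = sqrt(C1 + x^2)


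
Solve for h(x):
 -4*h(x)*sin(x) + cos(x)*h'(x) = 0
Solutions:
 h(x) = C1/cos(x)^4


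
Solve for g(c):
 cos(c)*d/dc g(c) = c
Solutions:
 g(c) = C1 + Integral(c/cos(c), c)


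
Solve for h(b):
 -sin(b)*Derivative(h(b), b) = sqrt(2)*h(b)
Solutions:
 h(b) = C1*(cos(b) + 1)^(sqrt(2)/2)/(cos(b) - 1)^(sqrt(2)/2)


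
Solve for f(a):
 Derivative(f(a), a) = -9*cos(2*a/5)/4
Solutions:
 f(a) = C1 - 45*sin(2*a/5)/8


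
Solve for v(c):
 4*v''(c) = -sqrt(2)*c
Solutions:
 v(c) = C1 + C2*c - sqrt(2)*c^3/24


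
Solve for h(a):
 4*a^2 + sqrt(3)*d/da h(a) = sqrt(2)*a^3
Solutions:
 h(a) = C1 + sqrt(6)*a^4/12 - 4*sqrt(3)*a^3/9


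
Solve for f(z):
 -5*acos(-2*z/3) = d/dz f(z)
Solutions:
 f(z) = C1 - 5*z*acos(-2*z/3) - 5*sqrt(9 - 4*z^2)/2


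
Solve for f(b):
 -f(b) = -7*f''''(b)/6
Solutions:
 f(b) = C1*exp(-6^(1/4)*7^(3/4)*b/7) + C2*exp(6^(1/4)*7^(3/4)*b/7) + C3*sin(6^(1/4)*7^(3/4)*b/7) + C4*cos(6^(1/4)*7^(3/4)*b/7)


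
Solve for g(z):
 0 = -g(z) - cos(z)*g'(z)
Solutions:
 g(z) = C1*sqrt(sin(z) - 1)/sqrt(sin(z) + 1)


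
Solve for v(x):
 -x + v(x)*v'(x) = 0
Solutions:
 v(x) = -sqrt(C1 + x^2)
 v(x) = sqrt(C1 + x^2)


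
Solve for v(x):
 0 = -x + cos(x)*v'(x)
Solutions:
 v(x) = C1 + Integral(x/cos(x), x)


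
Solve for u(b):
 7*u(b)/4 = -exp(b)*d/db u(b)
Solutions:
 u(b) = C1*exp(7*exp(-b)/4)


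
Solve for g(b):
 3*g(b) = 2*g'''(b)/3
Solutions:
 g(b) = C3*exp(6^(2/3)*b/2) + (C1*sin(3*2^(2/3)*3^(1/6)*b/4) + C2*cos(3*2^(2/3)*3^(1/6)*b/4))*exp(-6^(2/3)*b/4)


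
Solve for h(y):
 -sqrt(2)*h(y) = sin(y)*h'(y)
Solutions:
 h(y) = C1*(cos(y) + 1)^(sqrt(2)/2)/(cos(y) - 1)^(sqrt(2)/2)


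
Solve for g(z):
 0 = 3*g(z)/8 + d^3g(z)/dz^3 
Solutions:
 g(z) = C3*exp(-3^(1/3)*z/2) + (C1*sin(3^(5/6)*z/4) + C2*cos(3^(5/6)*z/4))*exp(3^(1/3)*z/4)
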